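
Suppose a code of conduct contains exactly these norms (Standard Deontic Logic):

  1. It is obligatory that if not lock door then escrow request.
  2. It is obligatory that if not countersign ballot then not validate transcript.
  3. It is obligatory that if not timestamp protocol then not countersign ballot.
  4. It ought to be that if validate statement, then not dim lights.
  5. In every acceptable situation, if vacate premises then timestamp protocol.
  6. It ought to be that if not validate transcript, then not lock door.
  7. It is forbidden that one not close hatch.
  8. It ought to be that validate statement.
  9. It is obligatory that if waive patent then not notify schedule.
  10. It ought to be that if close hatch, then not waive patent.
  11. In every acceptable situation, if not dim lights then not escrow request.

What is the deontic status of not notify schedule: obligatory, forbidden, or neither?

Premise 9 is O(waive_patent → ¬notify_schedule), but O(waive_patent) is not derivable from the premises, so it does not yield O(¬notify_schedule).
No premise or chain of K-axiom applications forces O(¬notify_schedule), and none forces O(notify_schedule). So ¬notify_schedule is neither obligatory nor forbidden under these norms.

Neither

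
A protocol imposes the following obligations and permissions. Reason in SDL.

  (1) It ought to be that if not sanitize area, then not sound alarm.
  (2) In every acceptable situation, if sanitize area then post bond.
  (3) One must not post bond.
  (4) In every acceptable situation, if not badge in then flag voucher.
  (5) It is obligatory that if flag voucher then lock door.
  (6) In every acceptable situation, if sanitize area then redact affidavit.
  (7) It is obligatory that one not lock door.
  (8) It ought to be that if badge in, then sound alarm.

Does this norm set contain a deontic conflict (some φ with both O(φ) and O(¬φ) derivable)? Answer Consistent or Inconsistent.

Premise 3, F(post_bond), is equivalent to O(¬post_bond).
Premise 2 is O(sanitize_area → post_bond); contrapositively O(¬post_bond → ¬sanitize_area). Since O(¬post_bond) holds, K gives O(¬sanitize_area).
Applying K to premise 1 (O(¬sanitize_area → ¬sound_alarm)) and O(¬sanitize_area) yields O(¬sound_alarm).
The contrapositive of premise 8 (O(badge_in → sound_alarm)) is O(¬sound_alarm → ¬badge_in), and O(¬sound_alarm) is already established, so O(¬badge_in).
From O(¬badge_in) and premise 4, O(¬badge_in → flag_voucher), we obtain O(flag_voucher).
With premise 5, O(flag_voucher → lock_door), the K-axiom yields O(lock_door).
But premise 7 directly asserts O(¬lock_door).
We now have both O(lock_door) and O(¬lock_door) — lock_door is simultaneously obligatory and forbidden, violating the D-axiom.

Inconsistent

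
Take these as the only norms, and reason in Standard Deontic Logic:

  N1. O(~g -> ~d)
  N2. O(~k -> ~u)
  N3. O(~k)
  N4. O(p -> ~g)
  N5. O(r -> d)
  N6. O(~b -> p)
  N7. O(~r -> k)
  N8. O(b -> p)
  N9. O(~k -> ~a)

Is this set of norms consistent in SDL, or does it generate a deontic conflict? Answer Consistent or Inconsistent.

Inconsistent

Premises 6 and 8 are O(~b -> p) and O(b -> p); every ideal world satisfies ~b or b, so in either case p holds — hence O(p).
From O(p) and premise 4, O(p -> ~g), we obtain O(~g).
From O(~g) and premise 1, O(~g -> ~d), we obtain O(~d).
The contrapositive of premise 5 (O(r -> d)) is O(~d -> ~r), and O(~d) is already established, so O(~r).
From O(~r) and premise 7, O(~r -> k), we obtain O(k).
But premise 3 directly asserts O(~k).
We now have both O(k) and O(~k) — k is simultaneously obligatory and forbidden, violating the D-axiom.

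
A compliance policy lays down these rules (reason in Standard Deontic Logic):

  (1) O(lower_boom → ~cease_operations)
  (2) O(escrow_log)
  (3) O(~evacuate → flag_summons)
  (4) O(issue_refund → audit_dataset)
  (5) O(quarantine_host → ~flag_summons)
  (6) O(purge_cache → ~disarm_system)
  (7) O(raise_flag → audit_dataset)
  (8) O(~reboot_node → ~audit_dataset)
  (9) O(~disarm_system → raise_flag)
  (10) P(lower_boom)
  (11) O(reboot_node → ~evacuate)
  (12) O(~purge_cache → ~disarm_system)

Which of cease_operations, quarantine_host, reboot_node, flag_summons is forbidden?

quarantine_host

Premises 12 and 6 are O(~purge_cache → ~disarm_system) and O(purge_cache → ~disarm_system); every ideal world satisfies ~purge_cache or purge_cache, so in either case ~disarm_system holds — hence O(~disarm_system).
Premise 9 is O(~disarm_system → raise_flag); since O(~disarm_system), deontic closure gives O(raise_flag).
Premise 7 is O(raise_flag → audit_dataset); since O(raise_flag), deontic closure gives O(audit_dataset).
Premise 8, O(~reboot_node → ~audit_dataset), contraposes to O(audit_dataset → reboot_node); with O(audit_dataset) we get O(reboot_node).
Applying K to premise 11 (O(reboot_node → ~evacuate)) and O(reboot_node) yields O(~evacuate).
From O(~evacuate) and premise 3, O(~evacuate → flag_summons), we obtain O(flag_summons).
Premise 5 is O(quarantine_host → ~flag_summons); contrapositively O(flag_summons → ~quarantine_host). Since O(flag_summons) holds, K gives O(~quarantine_host).
So O(~quarantine_host) holds, i.e. quarantine_host is forbidden. None of the other listed options is forbidden under the premises.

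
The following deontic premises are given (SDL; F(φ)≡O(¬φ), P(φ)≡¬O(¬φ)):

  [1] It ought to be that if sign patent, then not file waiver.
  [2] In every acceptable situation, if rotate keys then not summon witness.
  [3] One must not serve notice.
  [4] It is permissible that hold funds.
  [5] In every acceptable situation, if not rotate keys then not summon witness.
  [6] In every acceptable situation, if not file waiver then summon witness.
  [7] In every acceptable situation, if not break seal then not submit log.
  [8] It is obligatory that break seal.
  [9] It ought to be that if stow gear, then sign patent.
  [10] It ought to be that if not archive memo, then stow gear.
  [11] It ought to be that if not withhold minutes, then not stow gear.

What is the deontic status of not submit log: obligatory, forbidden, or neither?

Neither

Premise 7 is O(¬break_seal → ¬submit_log), but O(¬break_seal) is not derivable from the premises, so it does not yield O(¬submit_log).
No premise or chain of K-axiom applications forces O(¬submit_log), and none forces O(submit_log). So ¬submit_log is neither obligatory nor forbidden under these norms.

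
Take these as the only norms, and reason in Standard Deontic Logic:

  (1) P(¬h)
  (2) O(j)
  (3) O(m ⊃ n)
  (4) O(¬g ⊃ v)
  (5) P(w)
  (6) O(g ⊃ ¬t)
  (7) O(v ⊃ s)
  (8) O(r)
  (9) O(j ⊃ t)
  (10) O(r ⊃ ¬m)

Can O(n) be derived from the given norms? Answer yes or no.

Premise 3 is O(m ⊃ n), but O(m) is not derivable from the premises, so it does not yield O(n).
No other premise forces O(n). An ideal world satisfying every premise can still have n false, so O(n) is not derivable.

No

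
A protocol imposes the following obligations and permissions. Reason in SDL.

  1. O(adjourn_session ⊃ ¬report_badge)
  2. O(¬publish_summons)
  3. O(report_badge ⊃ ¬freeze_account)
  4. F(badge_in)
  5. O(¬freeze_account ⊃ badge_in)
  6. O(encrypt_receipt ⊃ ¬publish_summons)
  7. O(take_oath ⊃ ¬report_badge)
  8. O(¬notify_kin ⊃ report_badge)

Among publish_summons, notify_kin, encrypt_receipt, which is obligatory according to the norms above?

notify_kin

F(badge_in) at premise 4 means O(¬badge_in).
Premise 5, O(¬freeze_account ⊃ badge_in), contraposes to O(¬badge_in ⊃ freeze_account); with O(¬badge_in) we get O(freeze_account).
The contrapositive of premise 3 (O(report_badge ⊃ ¬freeze_account)) is O(freeze_account ⊃ ¬report_badge), and O(freeze_account) is already established, so O(¬report_badge).
Premise 8 is O(¬notify_kin ⊃ report_badge); contrapositively O(¬report_badge ⊃ notify_kin). Since O(¬report_badge) holds, K gives O(notify_kin).
So O(notify_kin) holds — notify_kin is obligatory. None of the other listed options is made obligatory by any chain of premises.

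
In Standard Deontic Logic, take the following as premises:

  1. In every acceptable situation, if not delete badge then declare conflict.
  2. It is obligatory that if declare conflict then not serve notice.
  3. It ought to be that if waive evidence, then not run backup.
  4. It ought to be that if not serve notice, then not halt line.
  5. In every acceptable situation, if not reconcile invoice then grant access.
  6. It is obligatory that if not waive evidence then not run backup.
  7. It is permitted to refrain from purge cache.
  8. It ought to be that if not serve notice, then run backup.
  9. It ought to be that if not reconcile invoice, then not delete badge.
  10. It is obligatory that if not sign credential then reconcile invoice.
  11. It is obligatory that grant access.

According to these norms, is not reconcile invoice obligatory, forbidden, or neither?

Premises 3 and 6 cover both cases: O(waive_evidence → ¬run_backup) and O(¬waive_evidence → ¬run_backup). Since waive_evidence ∨ ¬waive_evidence is a tautology, O(¬run_backup) follows.
Premise 8 is O(¬serve_notice → run_backup); contrapositively O(¬run_backup → serve_notice). Since O(¬run_backup) holds, K gives O(serve_notice).
Premise 2 is O(declare_conflict → ¬serve_notice); contrapositively O(serve_notice → ¬declare_conflict). Since O(serve_notice) holds, K gives O(¬declare_conflict).
Premise 1, O(¬delete_badge → declare_conflict), contraposes to O(¬declare_conflict → delete_badge); with O(¬declare_conflict) we get O(delete_badge).
Premise 9, O(¬reconcile_invoice → ¬delete_badge), contraposes to O(delete_badge → reconcile_invoice); with O(delete_badge) we get O(reconcile_invoice).
Premises 4, 5, 7, 10, 11 do not contribute to this derivation.
Thus O(reconcile_invoice), which is F(¬reconcile_invoice): ¬reconcile_invoice is forbidden.

Forbidden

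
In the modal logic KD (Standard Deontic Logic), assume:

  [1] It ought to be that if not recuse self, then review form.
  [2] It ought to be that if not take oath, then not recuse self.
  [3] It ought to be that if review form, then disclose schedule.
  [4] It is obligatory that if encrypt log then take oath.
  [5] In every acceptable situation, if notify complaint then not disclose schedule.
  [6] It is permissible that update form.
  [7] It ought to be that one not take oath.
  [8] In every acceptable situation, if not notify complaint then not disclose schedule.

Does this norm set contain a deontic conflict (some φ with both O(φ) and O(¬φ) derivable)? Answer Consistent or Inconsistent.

Inconsistent

Premises 5 and 8 are O(notify_complaint → ¬disclose_schedule) and O(¬notify_complaint → ¬disclose_schedule); every ideal world satisfies notify_complaint or ¬notify_complaint, so in either case ¬disclose_schedule holds — hence O(¬disclose_schedule).
Premise 3 is O(review_form → disclose_schedule); contrapositively O(¬disclose_schedule → ¬review_form). Since O(¬disclose_schedule) holds, K gives O(¬review_form).
Premise 1, O(¬recuse_self → review_form), contraposes to O(¬review_form → recuse_self); with O(¬review_form) we get O(recuse_self).
Premise 2, O(¬take_oath → ¬recuse_self), contraposes to O(recuse_self → take_oath); with O(recuse_self) we get O(take_oath).
Yet premise 7 states O(¬take_oath).
We now have both O(take_oath) and O(¬take_oath) — take_oath is simultaneously obligatory and forbidden, violating the D-axiom.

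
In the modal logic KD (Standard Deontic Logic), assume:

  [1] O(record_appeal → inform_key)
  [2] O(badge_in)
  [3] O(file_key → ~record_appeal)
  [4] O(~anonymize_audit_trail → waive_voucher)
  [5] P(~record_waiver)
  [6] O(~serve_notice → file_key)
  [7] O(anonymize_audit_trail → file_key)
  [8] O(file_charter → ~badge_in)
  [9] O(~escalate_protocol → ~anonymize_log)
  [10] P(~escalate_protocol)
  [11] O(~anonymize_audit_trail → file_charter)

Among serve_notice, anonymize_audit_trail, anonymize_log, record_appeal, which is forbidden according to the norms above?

Premise 2 states O(badge_in) outright.
The contrapositive of premise 8 (O(file_charter → ~badge_in)) is O(badge_in → ~file_charter), and O(badge_in) is already established, so O(~file_charter).
Premise 11, O(~anonymize_audit_trail → file_charter), contraposes to O(~file_charter → anonymize_audit_trail); with O(~file_charter) we get O(anonymize_audit_trail).
Premise 7 is O(anonymize_audit_trail → file_key); since O(anonymize_audit_trail), deontic closure gives O(file_key).
From O(file_key) and premise 3, O(file_key → ~record_appeal), we obtain O(~record_appeal).
So O(~record_appeal) holds, i.e. record_appeal is forbidden. None of the other listed options is forbidden under the premises.

record_appeal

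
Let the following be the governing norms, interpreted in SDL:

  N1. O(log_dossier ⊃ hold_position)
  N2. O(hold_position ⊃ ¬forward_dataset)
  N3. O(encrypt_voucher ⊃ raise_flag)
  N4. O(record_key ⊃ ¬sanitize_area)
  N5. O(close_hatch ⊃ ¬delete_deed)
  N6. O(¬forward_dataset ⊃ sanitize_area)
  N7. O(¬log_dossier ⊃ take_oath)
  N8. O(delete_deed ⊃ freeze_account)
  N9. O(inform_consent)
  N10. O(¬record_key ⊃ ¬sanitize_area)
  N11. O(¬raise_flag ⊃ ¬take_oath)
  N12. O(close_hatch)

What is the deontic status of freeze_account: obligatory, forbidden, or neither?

Neither

Premise 8 is O(delete_deed ⊃ freeze_account), but O(delete_deed) is not derivable from the premises, so it does not yield O(freeze_account).
No premise or chain of K-axiom applications forces O(freeze_account), and none forces O(¬freeze_account). So freeze_account is neither obligatory nor forbidden under these norms.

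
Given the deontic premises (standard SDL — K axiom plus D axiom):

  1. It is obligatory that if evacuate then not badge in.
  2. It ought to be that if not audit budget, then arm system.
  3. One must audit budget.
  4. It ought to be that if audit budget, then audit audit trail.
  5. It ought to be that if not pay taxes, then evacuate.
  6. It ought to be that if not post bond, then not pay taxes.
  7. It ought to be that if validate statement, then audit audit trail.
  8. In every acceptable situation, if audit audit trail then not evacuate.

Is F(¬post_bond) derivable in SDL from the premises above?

From premise 3 we have O(audit_budget).
Applying K to premise 4 (O(audit_budget → audit_audit_trail)) and O(audit_budget) yields O(audit_audit_trail).
With premise 8, O(audit_audit_trail → ¬evacuate), the K-axiom yields O(¬evacuate).
Premise 5 is O(¬pay_taxes → evacuate); contrapositively O(¬evacuate → pay_taxes). Since O(¬evacuate) holds, K gives O(pay_taxes).
Premise 6, O(¬post_bond → ¬pay_taxes), contraposes to O(pay_taxes → post_bond); with O(pay_taxes) we get O(post_bond).
Premises 1, 2, 7 do not contribute to this derivation.
So O(post_bond) holds, i.e. F(¬post_bond). The claim follows.

Yes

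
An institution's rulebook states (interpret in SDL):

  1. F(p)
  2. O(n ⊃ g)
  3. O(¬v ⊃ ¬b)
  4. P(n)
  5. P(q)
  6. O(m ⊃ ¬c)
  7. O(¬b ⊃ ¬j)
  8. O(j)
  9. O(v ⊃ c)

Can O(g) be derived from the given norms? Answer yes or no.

No

Premise 2 is O(n ⊃ g), but O(n) is not derivable from the premises (the permission P(n) asserts only ¬O(¬n), not O(n)), so it does not yield O(g).
No other premise forces O(g). An ideal world satisfying every premise can still have g false, so O(g) is not derivable.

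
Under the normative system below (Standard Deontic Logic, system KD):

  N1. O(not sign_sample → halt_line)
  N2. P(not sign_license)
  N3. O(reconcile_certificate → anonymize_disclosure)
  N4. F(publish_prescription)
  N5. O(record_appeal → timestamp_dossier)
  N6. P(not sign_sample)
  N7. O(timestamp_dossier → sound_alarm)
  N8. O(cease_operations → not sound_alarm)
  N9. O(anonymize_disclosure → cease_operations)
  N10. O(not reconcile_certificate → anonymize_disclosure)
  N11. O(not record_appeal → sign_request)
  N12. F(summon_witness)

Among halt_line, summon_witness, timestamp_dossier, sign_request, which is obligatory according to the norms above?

Premises 10 and 3 are O(not reconcile_certificate → anonymize_disclosure) and O(reconcile_certificate → anonymize_disclosure); every ideal world satisfies not reconcile_certificate or reconcile_certificate, so in either case anonymize_disclosure holds — hence O(anonymize_disclosure).
From O(anonymize_disclosure) and premise 9, O(anonymize_disclosure → cease_operations), we obtain O(cease_operations).
With premise 8, O(cease_operations → not sound_alarm), the K-axiom yields O(not sound_alarm).
The contrapositive of premise 7 (O(timestamp_dossier → sound_alarm)) is O(not sound_alarm → not timestamp_dossier), and O(not sound_alarm) is already established, so O(not timestamp_dossier).
Premise 5 is O(record_appeal → timestamp_dossier); contrapositively O(not timestamp_dossier → not record_appeal). Since O(not timestamp_dossier) holds, K gives O(not record_appeal).
From O(not record_appeal) and premise 11, O(not record_appeal → sign_request), we obtain O(sign_request).
So O(sign_request) holds — sign_request is obligatory. None of the other listed options is made obligatory by any chain of premises.

sign_request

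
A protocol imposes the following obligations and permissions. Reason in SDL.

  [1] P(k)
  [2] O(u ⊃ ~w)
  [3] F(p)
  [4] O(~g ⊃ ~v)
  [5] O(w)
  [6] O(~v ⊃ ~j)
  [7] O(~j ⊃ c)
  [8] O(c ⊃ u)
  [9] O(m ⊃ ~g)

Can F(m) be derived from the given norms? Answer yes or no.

Yes

From premise 5 we have O(w).
Premise 2, O(u ⊃ ~w), contraposes to O(w ⊃ ~u); with O(w) we get O(~u).
Premise 8 is O(c ⊃ u); contrapositively O(~u ⊃ ~c). Since O(~u) holds, K gives O(~c).
Premise 7 is O(~j ⊃ c); contrapositively O(~c ⊃ j). Since O(~c) holds, K gives O(j).
The contrapositive of premise 6 (O(~v ⊃ ~j)) is O(j ⊃ v), and O(j) is already established, so O(v).
Premise 4 is O(~g ⊃ ~v); contrapositively O(v ⊃ g). Since O(v) holds, K gives O(g).
Premise 9 is O(m ⊃ ~g); contrapositively O(g ⊃ ~m). Since O(g) holds, K gives O(~m).
Premises 1, 3 do not contribute to this derivation.
So O(~m) holds, i.e. F(m). The claim follows.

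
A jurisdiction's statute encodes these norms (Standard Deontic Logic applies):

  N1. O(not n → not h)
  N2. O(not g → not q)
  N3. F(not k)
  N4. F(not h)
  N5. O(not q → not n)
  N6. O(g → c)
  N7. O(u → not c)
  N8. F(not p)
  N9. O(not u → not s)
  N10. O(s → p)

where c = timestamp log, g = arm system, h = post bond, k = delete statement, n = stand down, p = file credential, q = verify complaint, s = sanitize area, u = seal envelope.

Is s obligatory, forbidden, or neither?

Forbidden

Premise 4 is F(not h), i.e. O(h).
The contrapositive of premise 1 (O(not n → not h)) is O(h → n), and O(h) is already established, so O(n).
Premise 5 is O(not q → not n); contrapositively O(n → q). Since O(n) holds, K gives O(q).
Premise 2, O(not g → not q), contraposes to O(q → g); with O(q) we get O(g).
Applying K to premise 6 (O(g → c)) and O(g) yields O(c).
Premise 7 is O(u → not c); contrapositively O(c → not u). Since O(c) holds, K gives O(not u).
From O(not u) and premise 9, O(not u → not s), we obtain O(not s).
Premises 3, 8, 10 do not contribute to this derivation.
Thus O(not s), which is F(s): s is forbidden.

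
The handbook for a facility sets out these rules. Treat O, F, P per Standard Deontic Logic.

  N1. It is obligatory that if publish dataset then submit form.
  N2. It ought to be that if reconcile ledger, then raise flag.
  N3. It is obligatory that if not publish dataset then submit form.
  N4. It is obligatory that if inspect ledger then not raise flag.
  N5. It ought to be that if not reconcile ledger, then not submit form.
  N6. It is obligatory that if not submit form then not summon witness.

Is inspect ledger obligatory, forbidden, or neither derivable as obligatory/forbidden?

Forbidden

Premises 1 and 3 cover both cases: O(publish_dataset → submit_form) and O(¬publish_dataset → submit_form). Since publish_dataset ∨ ¬publish_dataset is a tautology, O(submit_form) follows.
Premise 5 is O(¬reconcile_ledger → ¬submit_form); contrapositively O(submit_form → reconcile_ledger). Since O(submit_form) holds, K gives O(reconcile_ledger).
Applying K to premise 2 (O(reconcile_ledger → raise_flag)) and O(reconcile_ledger) yields O(raise_flag).
Premise 4, O(inspect_ledger → ¬raise_flag), contraposes to O(raise_flag → ¬inspect_ledger); with O(raise_flag) we get O(¬inspect_ledger).
Premise 6 does not contribute to this derivation.
Thus O(¬inspect_ledger), which is F(inspect_ledger): inspect_ledger is forbidden.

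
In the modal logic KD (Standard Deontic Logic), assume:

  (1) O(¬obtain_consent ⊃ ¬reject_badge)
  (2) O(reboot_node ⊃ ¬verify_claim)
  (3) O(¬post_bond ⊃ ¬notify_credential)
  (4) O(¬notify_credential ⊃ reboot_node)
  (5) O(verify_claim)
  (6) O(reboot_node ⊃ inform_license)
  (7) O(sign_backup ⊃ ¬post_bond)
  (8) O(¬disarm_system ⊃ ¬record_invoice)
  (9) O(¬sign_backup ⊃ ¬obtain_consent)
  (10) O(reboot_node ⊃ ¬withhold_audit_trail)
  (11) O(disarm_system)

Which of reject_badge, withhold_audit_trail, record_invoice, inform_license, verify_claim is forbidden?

From premise 5 we have O(verify_claim).
The contrapositive of premise 2 (O(reboot_node ⊃ ¬verify_claim)) is O(verify_claim ⊃ ¬reboot_node), and O(verify_claim) is already established, so O(¬reboot_node).
Premise 4 is O(¬notify_credential ⊃ reboot_node); contrapositively O(¬reboot_node ⊃ notify_credential). Since O(¬reboot_node) holds, K gives O(notify_credential).
The contrapositive of premise 3 (O(¬post_bond ⊃ ¬notify_credential)) is O(notify_credential ⊃ post_bond), and O(notify_credential) is already established, so O(post_bond).
Premise 7, O(sign_backup ⊃ ¬post_bond), contraposes to O(post_bond ⊃ ¬sign_backup); with O(post_bond) we get O(¬sign_backup).
From O(¬sign_backup) and premise 9, O(¬sign_backup ⊃ ¬obtain_consent), we obtain O(¬obtain_consent).
From O(¬obtain_consent) and premise 1, O(¬obtain_consent ⊃ ¬reject_badge), we obtain O(¬reject_badge).
So O(¬reject_badge) holds, i.e. reject_badge is forbidden. None of the other listed options is forbidden under the premises.

reject_badge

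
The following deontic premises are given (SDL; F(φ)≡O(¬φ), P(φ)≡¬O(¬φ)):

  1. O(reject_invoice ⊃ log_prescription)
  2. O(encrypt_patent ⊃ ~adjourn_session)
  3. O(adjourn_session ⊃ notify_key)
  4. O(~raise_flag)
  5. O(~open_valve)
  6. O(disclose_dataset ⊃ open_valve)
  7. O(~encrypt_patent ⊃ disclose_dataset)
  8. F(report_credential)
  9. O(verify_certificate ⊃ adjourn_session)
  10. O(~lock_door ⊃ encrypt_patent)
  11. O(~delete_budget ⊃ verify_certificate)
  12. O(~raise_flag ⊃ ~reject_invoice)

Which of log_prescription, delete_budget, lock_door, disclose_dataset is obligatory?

From premise 5 we have O(~open_valve).
The contrapositive of premise 6 (O(disclose_dataset ⊃ open_valve)) is O(~open_valve ⊃ ~disclose_dataset), and O(~open_valve) is already established, so O(~disclose_dataset).
The contrapositive of premise 7 (O(~encrypt_patent ⊃ disclose_dataset)) is O(~disclose_dataset ⊃ encrypt_patent), and O(~disclose_dataset) is already established, so O(encrypt_patent).
Applying K to premise 2 (O(encrypt_patent ⊃ ~adjourn_session)) and O(encrypt_patent) yields O(~adjourn_session).
The contrapositive of premise 9 (O(verify_certificate ⊃ adjourn_session)) is O(~adjourn_session ⊃ ~verify_certificate), and O(~adjourn_session) is already established, so O(~verify_certificate).
Premise 11 is O(~delete_budget ⊃ verify_certificate); contrapositively O(~verify_certificate ⊃ delete_budget). Since O(~verify_certificate) holds, K gives O(delete_budget).
So O(delete_budget) holds — delete_budget is obligatory. None of the other listed options is made obligatory by any chain of premises.

delete_budget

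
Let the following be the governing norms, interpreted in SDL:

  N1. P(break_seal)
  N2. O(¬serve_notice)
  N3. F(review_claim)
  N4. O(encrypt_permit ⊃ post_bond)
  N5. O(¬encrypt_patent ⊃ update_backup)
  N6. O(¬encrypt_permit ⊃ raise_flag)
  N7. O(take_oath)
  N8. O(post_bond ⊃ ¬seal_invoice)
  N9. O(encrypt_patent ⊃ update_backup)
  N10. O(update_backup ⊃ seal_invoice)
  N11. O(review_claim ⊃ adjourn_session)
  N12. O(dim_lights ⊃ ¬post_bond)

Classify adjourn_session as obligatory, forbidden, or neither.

Premise 11 is O(review_claim ⊃ adjourn_session), but O(review_claim) is not derivable from the premises, so it does not yield O(adjourn_session).
No premise or chain of K-axiom applications forces O(adjourn_session), and none forces O(¬adjourn_session). So adjourn_session is neither obligatory nor forbidden under these norms.

Neither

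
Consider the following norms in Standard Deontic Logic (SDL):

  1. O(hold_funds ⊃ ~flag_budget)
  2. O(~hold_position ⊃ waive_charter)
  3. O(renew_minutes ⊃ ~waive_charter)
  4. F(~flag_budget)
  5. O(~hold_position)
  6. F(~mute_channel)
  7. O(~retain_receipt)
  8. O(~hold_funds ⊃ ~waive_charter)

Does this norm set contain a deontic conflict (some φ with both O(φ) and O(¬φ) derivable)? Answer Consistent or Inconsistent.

Inconsistent

F(~flag_budget) at premise 4 means O(flag_budget).
The contrapositive of premise 1 (O(hold_funds ⊃ ~flag_budget)) is O(flag_budget ⊃ ~hold_funds), and O(flag_budget) is already established, so O(~hold_funds).
From O(~hold_funds) and premise 8, O(~hold_funds ⊃ ~waive_charter), we obtain O(~waive_charter).
Premise 2 is O(~hold_position ⊃ waive_charter); contrapositively O(~waive_charter ⊃ hold_position). Since O(~waive_charter) holds, K gives O(hold_position).
But premise 5 directly asserts O(~hold_position).
We now have both O(hold_position) and O(~hold_position) — hold_position is simultaneously obligatory and forbidden, violating the D-axiom.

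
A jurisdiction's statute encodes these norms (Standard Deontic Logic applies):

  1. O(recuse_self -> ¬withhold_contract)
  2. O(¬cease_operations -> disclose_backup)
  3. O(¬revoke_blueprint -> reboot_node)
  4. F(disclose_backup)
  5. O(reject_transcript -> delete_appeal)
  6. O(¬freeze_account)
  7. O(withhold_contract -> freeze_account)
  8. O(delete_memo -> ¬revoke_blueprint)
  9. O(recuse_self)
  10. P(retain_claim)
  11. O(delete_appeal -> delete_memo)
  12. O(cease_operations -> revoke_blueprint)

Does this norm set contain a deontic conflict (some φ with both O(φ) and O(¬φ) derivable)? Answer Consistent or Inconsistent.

Consistent

Premise 7 is O(withhold_contract -> freeze_account), but O(withhold_contract) is not derivable from the premises, so it does not yield O(freeze_account).
So O(freeze_account) is not derivable, and the apparent clash with O(¬freeze_account) does not arise.
A world satisfying every obligation exists (e.g. cease_operations=true, delete_appeal=false, delete_memo=false, disclose_backup=false, freeze_account=false, reboot_node=false, recuse_self=true, reject_transcript=false, retain_claim=false, revoke_blueprint=true, withhold_contract=false); no atom is both obligatory and forbidden, so the set is consistent.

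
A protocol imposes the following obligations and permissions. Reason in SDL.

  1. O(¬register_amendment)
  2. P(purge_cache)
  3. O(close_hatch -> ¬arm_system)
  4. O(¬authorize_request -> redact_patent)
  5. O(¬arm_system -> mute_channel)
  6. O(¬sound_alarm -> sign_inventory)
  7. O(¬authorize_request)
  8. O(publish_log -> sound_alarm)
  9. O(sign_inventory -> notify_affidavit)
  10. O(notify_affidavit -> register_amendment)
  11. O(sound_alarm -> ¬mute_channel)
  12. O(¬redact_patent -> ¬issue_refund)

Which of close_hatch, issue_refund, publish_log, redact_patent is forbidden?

close_hatch

Premise 1 gives O(¬register_amendment).
The contrapositive of premise 10 (O(notify_affidavit -> register_amendment)) is O(¬register_amendment -> ¬notify_affidavit), and O(¬register_amendment) is already established, so O(¬notify_affidavit).
Premise 9 is O(sign_inventory -> notify_affidavit); contrapositively O(¬notify_affidavit -> ¬sign_inventory). Since O(¬notify_affidavit) holds, K gives O(¬sign_inventory).
Premise 6 is O(¬sound_alarm -> sign_inventory); contrapositively O(¬sign_inventory -> sound_alarm). Since O(¬sign_inventory) holds, K gives O(sound_alarm).
From O(sound_alarm) and premise 11, O(sound_alarm -> ¬mute_channel), we obtain O(¬mute_channel).
The contrapositive of premise 5 (O(¬arm_system -> mute_channel)) is O(¬mute_channel -> arm_system), and O(¬mute_channel) is already established, so O(arm_system).
Premise 3, O(close_hatch -> ¬arm_system), contraposes to O(arm_system -> ¬close_hatch); with O(arm_system) we get O(¬close_hatch).
So O(¬close_hatch) holds, i.e. close_hatch is forbidden. None of the other listed options is forbidden under the premises.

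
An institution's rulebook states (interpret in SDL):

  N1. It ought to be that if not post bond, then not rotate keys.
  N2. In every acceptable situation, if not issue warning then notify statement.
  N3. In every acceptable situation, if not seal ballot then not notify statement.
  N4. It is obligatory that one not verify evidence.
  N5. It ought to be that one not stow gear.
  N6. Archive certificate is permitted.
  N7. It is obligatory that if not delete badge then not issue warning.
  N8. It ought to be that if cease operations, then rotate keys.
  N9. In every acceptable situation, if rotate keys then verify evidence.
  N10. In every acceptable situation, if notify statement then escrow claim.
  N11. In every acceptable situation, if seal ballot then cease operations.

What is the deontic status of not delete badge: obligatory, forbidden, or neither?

Forbidden

Premise 4 states O(¬verify_evidence) outright.
The contrapositive of premise 9 (O(rotate_keys → verify_evidence)) is O(¬verify_evidence → ¬rotate_keys), and O(¬verify_evidence) is already established, so O(¬rotate_keys).
Premise 8, O(cease_operations → rotate_keys), contraposes to O(¬rotate_keys → ¬cease_operations); with O(¬rotate_keys) we get O(¬cease_operations).
Premise 11 is O(seal_ballot → cease_operations); contrapositively O(¬cease_operations → ¬seal_ballot). Since O(¬cease_operations) holds, K gives O(¬seal_ballot).
Applying K to premise 3 (O(¬seal_ballot → ¬notify_statement)) and O(¬seal_ballot) yields O(¬notify_statement).
Premise 2, O(¬issue_warning → notify_statement), contraposes to O(¬notify_statement → issue_warning); with O(¬notify_statement) we get O(issue_warning).
Premise 7 is O(¬delete_badge → ¬issue_warning); contrapositively O(issue_warning → delete_badge). Since O(issue_warning) holds, K gives O(delete_badge).
Premises 1, 5, 6, 10 do not contribute to this derivation.
Thus O(delete_badge), which is F(¬delete_badge): ¬delete_badge is forbidden.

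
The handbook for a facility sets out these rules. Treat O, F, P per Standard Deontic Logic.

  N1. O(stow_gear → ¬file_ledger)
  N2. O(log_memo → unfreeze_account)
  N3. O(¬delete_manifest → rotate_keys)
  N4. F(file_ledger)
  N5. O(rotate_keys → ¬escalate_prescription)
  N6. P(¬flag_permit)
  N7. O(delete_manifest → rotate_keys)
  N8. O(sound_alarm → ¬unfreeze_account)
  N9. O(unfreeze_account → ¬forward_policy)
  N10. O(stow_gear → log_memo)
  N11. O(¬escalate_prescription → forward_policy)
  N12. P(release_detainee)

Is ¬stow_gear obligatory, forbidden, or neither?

Premises 7 and 3 cover both cases: O(delete_manifest → rotate_keys) and O(¬delete_manifest → rotate_keys). Since delete_manifest ∨ ¬delete_manifest is a tautology, O(rotate_keys) follows.
Applying K to premise 5 (O(rotate_keys → ¬escalate_prescription)) and O(rotate_keys) yields O(¬escalate_prescription).
With premise 11, O(¬escalate_prescription → forward_policy), the K-axiom yields O(forward_policy).
Premise 9, O(unfreeze_account → ¬forward_policy), contraposes to O(forward_policy → ¬unfreeze_account); with O(forward_policy) we get O(¬unfreeze_account).
The contrapositive of premise 2 (O(log_memo → unfreeze_account)) is O(¬unfreeze_account → ¬log_memo), and O(¬unfreeze_account) is already established, so O(¬log_memo).
Premise 10 is O(stow_gear → log_memo); contrapositively O(¬log_memo → ¬stow_gear). Since O(¬log_memo) holds, K gives O(¬stow_gear).
Premises 1, 4, 6, 8, 12 do not contribute to this derivation.
Hence ¬stow_gear is obligatory.

Obligatory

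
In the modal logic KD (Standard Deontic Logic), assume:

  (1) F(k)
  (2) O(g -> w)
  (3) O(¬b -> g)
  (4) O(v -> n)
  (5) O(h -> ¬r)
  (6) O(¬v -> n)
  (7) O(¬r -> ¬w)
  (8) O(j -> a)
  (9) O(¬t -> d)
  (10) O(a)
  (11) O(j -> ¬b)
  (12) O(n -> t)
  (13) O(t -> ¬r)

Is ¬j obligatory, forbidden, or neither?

By case analysis on ¬v: premise 6 gives O(¬v -> n) and premise 4 gives O(v -> n), so O(n) either way.
Applying K to premise 12 (O(n -> t)) and O(n) yields O(t).
Applying K to premise 13 (O(t -> ¬r)) and O(t) yields O(¬r).
Applying K to premise 7 (O(¬r -> ¬w)) and O(¬r) yields O(¬w).
Premise 2, O(g -> w), contraposes to O(¬w -> ¬g); with O(¬w) we get O(¬g).
The contrapositive of premise 3 (O(¬b -> g)) is O(¬g -> b), and O(¬g) is already established, so O(b).
Premise 11 is O(j -> ¬b); contrapositively O(b -> ¬j). Since O(b) holds, K gives O(¬j).
Premises 1, 5, 8, 9, 10 do not contribute to this derivation.
Hence ¬j is obligatory.

Obligatory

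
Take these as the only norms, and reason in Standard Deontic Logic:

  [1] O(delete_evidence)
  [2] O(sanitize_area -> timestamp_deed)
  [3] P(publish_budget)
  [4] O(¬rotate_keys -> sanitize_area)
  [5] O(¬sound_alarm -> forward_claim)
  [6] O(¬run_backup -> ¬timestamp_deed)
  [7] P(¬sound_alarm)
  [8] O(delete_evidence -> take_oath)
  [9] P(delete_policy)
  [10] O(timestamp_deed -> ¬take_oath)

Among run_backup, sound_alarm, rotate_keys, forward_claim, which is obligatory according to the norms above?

From premise 1 we have O(delete_evidence).
Applying K to premise 8 (O(delete_evidence -> take_oath)) and O(delete_evidence) yields O(take_oath).
Premise 10 is O(timestamp_deed -> ¬take_oath); contrapositively O(take_oath -> ¬timestamp_deed). Since O(take_oath) holds, K gives O(¬timestamp_deed).
The contrapositive of premise 2 (O(sanitize_area -> timestamp_deed)) is O(¬timestamp_deed -> ¬sanitize_area), and O(¬timestamp_deed) is already established, so O(¬sanitize_area).
Premise 4, O(¬rotate_keys -> sanitize_area), contraposes to O(¬sanitize_area -> rotate_keys); with O(¬sanitize_area) we get O(rotate_keys).
So O(rotate_keys) holds — rotate_keys is obligatory. None of the other listed options is made obligatory by any chain of premises.

rotate_keys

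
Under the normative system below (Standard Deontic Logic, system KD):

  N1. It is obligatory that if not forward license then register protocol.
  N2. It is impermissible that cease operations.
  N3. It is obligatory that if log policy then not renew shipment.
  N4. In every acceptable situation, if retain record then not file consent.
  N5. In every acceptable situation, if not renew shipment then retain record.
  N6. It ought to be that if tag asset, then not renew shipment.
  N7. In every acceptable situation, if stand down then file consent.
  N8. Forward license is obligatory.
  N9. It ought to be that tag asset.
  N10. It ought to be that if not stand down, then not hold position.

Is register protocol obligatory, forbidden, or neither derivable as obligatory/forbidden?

Premise 1 is O(¬forward_license → register_protocol), but O(¬forward_license) is not derivable from the premises, so it does not yield O(register_protocol).
No premise or chain of K-axiom applications forces O(register_protocol), and none forces O(¬register_protocol). So register_protocol is neither obligatory nor forbidden under these norms.

Neither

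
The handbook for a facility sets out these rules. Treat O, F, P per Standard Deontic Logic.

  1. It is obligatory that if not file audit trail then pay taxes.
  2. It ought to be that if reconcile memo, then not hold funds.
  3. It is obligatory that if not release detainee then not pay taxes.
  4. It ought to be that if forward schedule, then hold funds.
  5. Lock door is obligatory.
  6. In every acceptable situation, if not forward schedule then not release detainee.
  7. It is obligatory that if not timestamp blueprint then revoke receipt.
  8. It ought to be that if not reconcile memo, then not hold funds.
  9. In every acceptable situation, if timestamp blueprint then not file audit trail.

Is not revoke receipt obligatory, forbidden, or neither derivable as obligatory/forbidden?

Forbidden

By case analysis on reconcile_memo: premise 2 gives O(reconcile_memo → ¬hold_funds) and premise 8 gives O(¬reconcile_memo → ¬hold_funds), so O(¬hold_funds) either way.
The contrapositive of premise 4 (O(forward_schedule → hold_funds)) is O(¬hold_funds → ¬forward_schedule), and O(¬hold_funds) is already established, so O(¬forward_schedule).
From O(¬forward_schedule) and premise 6, O(¬forward_schedule → ¬release_detainee), we obtain O(¬release_detainee).
Premise 3 is O(¬release_detainee → ¬pay_taxes); since O(¬release_detainee), deontic closure gives O(¬pay_taxes).
Premise 1 is O(¬file_audit_trail → pay_taxes); contrapositively O(¬pay_taxes → file_audit_trail). Since O(¬pay_taxes) holds, K gives O(file_audit_trail).
The contrapositive of premise 9 (O(timestamp_blueprint → ¬file_audit_trail)) is O(file_audit_trail → ¬timestamp_blueprint), and O(file_audit_trail) is already established, so O(¬timestamp_blueprint).
With premise 7, O(¬timestamp_blueprint → revoke_receipt), the K-axiom yields O(revoke_receipt).
Premise 5 does not contribute to this derivation.
Thus O(revoke_receipt), which is F(¬revoke_receipt): ¬revoke_receipt is forbidden.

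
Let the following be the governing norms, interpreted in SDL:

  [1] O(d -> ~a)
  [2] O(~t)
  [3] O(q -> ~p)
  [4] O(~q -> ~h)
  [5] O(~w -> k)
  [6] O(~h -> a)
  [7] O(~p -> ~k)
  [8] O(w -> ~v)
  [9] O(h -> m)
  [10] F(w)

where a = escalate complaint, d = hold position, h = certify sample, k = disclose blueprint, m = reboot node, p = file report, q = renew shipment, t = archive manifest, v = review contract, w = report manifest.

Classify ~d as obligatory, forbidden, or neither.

Premise 10 is F(w), i.e. O(~w).
Applying K to premise 5 (O(~w -> k)) and O(~w) yields O(k).
The contrapositive of premise 7 (O(~p -> ~k)) is O(k -> p), and O(k) is already established, so O(p).
The contrapositive of premise 3 (O(q -> ~p)) is O(p -> ~q), and O(p) is already established, so O(~q).
With premise 4, O(~q -> ~h), the K-axiom yields O(~h).
Premise 6 is O(~h -> a); since O(~h), deontic closure gives O(a).
Premise 1 is O(d -> ~a); contrapositively O(a -> ~d). Since O(a) holds, K gives O(~d).
Premises 2, 8, 9 do not contribute to this derivation.
Hence ~d is obligatory.

Obligatory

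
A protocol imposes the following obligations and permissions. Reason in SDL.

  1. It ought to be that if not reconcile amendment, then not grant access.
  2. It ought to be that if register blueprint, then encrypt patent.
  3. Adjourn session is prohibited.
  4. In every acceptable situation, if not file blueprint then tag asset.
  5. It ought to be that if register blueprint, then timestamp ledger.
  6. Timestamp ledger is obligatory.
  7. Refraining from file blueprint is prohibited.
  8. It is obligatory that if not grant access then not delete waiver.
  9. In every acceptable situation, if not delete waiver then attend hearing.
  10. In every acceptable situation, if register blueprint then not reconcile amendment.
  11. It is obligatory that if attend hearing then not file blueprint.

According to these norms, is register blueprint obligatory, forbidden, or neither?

Premise 7, F(¬file_blueprint), is equivalent to O(file_blueprint).
The contrapositive of premise 11 (O(attend_hearing → ¬file_blueprint)) is O(file_blueprint → ¬attend_hearing), and O(file_blueprint) is already established, so O(¬attend_hearing).
Premise 9 is O(¬delete_waiver → attend_hearing); contrapositively O(¬attend_hearing → delete_waiver). Since O(¬attend_hearing) holds, K gives O(delete_waiver).
Premise 8 is O(¬grant_access → ¬delete_waiver); contrapositively O(delete_waiver → grant_access). Since O(delete_waiver) holds, K gives O(grant_access).
Premise 1 is O(¬reconcile_amendment → ¬grant_access); contrapositively O(grant_access → reconcile_amendment). Since O(grant_access) holds, K gives O(reconcile_amendment).
The contrapositive of premise 10 (O(register_blueprint → ¬reconcile_amendment)) is O(reconcile_amendment → ¬register_blueprint), and O(reconcile_amendment) is already established, so O(¬register_blueprint).
Premises 2, 3, 4, 5, 6 do not contribute to this derivation.
Thus O(¬register_blueprint), which is F(register_blueprint): register_blueprint is forbidden.

Forbidden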